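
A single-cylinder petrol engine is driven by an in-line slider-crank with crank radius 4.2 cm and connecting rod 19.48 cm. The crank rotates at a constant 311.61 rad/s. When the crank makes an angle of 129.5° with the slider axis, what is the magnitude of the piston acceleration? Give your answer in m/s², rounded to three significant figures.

ω = 311.6 rad/s
x(θ) = r cosθ + √(L² − r² sin²θ); with ω constant, a = ω²·d²x/dθ².
d²x/dθ² = −r cosθ − r²(cos2θ)/√u − r⁴ sin²2θ/(4u^{3/2}),  u = L² − r² sin²θ = 0.0368967 m².
Substituting r = 0.042 m, L = 0.1948 m, θ = 129.5°: d²x/dθ² = +0.028362 m.
a = ω²·d²x/dθ² = (311.6)²·(+0.028362) = +2754 m/s²;  |a| = 2754 m/s².

2750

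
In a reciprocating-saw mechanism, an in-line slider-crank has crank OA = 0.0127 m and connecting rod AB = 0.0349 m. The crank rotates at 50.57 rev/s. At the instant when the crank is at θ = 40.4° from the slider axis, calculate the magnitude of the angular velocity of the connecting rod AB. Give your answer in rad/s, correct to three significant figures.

90.6

ω = 317.7 rad/s (converted from 50.57 rev/s).
The rod makes angle φ with the slider axis where L sinφ = r sinθ; differentiating, L cosφ·φ̇ = r ω cosθ.
L cosφ = √(L² − r² sin²θ) = 0.033915 m.
|ω_rod| = r ω |cosθ| / √(L² − r² sin²θ) = 0.0127·317.7·0.76154/0.033915 = 90.609 rad/s.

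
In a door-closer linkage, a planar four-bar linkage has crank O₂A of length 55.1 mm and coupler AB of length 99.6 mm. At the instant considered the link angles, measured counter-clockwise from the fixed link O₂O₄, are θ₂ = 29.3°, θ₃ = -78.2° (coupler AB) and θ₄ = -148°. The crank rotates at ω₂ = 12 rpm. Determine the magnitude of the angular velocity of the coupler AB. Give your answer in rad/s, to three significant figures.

0.0349

ω₂ = 1.257 rad/s (from 12 rpm).
Differentiating the loop-closure r₂e^{iθ₂}+r₃e^{iθ₃}=r₁+r₄e^{iθ₄} gives r₂ω₂e^{iθ₂}+r₃ω₃e^{iθ₃}=r₄ω₄e^{iθ₄}.
Eliminating the other unknown: ω₃ = r₂ω₂ sin(θ₄−θ₂) / [r₃ sin(θ₃−θ₄)].
Numerator sine = -0.04711; denominator sine = +0.93849.
Result = 0.0551·1.257·(-0.04711) / (0.0996·(+0.93849)) = -0.034894 rad/s; magnitude 0.034894 rad/s.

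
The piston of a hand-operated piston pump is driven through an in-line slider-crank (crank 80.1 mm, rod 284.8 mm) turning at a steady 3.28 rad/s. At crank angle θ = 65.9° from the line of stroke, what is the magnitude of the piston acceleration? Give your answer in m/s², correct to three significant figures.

ω = 3.28 rad/s
x(θ) = r cosθ + √(L² − r² sin²θ); with ω constant, a = ω²·d²x/dθ².
d²x/dθ² = −r cosθ − r²(cos2θ)/√u − r⁴ sin²2θ/(4u^{3/2}),  u = L² − r² sin²θ = 0.0757648 m².
Substituting r = 0.0801 m, L = 0.2848 m, θ = 65.9°: d²x/dθ² = -0.017445 m.
a = ω²·d²x/dθ² = (3.28)²·(-0.017445) = -0.18768 m/s²;  |a| = 0.18768 m/s².

0.188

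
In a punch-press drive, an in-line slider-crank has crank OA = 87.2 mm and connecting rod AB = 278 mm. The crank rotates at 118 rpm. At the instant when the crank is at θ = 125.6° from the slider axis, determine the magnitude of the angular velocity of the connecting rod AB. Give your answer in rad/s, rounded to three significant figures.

2.33

ω = 12.36 rad/s (converted from 118 rpm).
The rod makes angle φ with the slider axis where L sinφ = r sinθ; differentiating, L cosφ·φ̇ = r ω cosθ.
L cosφ = √(L² − r² sin²θ) = 0.26881 m.
|ω_rod| = r ω |cosθ| / √(L² − r² sin²θ) = 0.0872·12.36·0.58212/0.26881 = 2.3335 rad/s.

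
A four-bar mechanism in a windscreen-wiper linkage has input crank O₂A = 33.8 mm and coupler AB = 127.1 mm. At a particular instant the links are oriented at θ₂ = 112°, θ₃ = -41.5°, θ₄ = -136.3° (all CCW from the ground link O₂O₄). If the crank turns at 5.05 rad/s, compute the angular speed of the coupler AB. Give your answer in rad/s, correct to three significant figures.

1.25

ω₂ = 5.05 rad/s
Differentiating the loop-closure r₂e^{iθ₂}+r₃e^{iθ₃}=r₁+r₄e^{iθ₄} gives r₂ω₂e^{iθ₂}+r₃ω₃e^{iθ₃}=r₄ω₄e^{iθ₄}.
Eliminating the other unknown: ω₃ = r₂ω₂ sin(θ₄−θ₂) / [r₃ sin(θ₃−θ₄)].
Numerator sine = +0.92913; denominator sine = +0.99649.
Result = 0.0338·5.05·(+0.92913) / (0.1271·(+0.99649)) = +1.2522 rad/s; magnitude 1.2522 rad/s.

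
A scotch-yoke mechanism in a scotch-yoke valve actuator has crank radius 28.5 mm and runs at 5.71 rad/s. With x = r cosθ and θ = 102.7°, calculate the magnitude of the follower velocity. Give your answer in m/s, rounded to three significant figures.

ω = 5.71 rad/s
x = r cosθ ⇒ ẋ = −rω sinθ.
|v| = rω|sinθ| = 0.0285·5.71·|sin 102.7°| = 0.15875 m/s.

0.159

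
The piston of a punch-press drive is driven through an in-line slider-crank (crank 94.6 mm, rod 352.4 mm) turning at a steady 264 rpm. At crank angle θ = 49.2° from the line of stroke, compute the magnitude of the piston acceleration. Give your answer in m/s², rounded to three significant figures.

ω = 2π·264/60 = 27.65 rad/s
x(θ) = r cosθ + √(L² − r² sin²θ); with ω constant, a = ω²·d²x/dθ².
d²x/dθ² = −r cosθ − r²(cos2θ)/√u − r⁴ sin²2θ/(4u^{3/2}),  u = L² − r² sin²θ = 0.119058 m².
Substituting r = 0.0946 m, L = 0.3524 m, θ = 49.2°: d²x/dθ² = -0.058502 m.
a = ω²·d²x/dθ² = (27.65)²·(-0.058502) = -44.713 m/s²;  |a| = 44.713 m/s².

44.7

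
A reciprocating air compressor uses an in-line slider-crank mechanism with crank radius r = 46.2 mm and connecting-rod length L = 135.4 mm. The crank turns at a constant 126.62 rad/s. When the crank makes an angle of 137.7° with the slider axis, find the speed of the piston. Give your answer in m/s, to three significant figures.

2.92

ω = 126.6 rad/s
For an in-line slider-crank, x = r cosθ + √(L² − r² sin²θ), so v = −rω sinθ·[1 + r cosθ/√(L² − r² sin²θ)].
With r = 0.0462 m, L = 0.1354 m, θ = 137.7°: √(L² − r² sin²θ) = 0.13178 m.
v = −0.0462·126.6·0.67301·[1 + 0.0462·-0.73963/0.13178] = -2.9161 m/s.
|v| = 2.9161 m/s.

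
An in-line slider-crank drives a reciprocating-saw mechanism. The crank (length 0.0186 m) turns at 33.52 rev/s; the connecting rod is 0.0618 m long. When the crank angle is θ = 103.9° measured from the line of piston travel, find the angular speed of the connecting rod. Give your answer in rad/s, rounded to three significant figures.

15.9

ω = 210.6 rad/s (converted from 33.52 rev/s).
The rod makes angle φ with the slider axis where L sinφ = r sinθ; differentiating, L cosφ·φ̇ = r ω cosθ.
L cosφ = √(L² − r² sin²θ) = 0.059104 m.
|ω_rod| = r ω |cosθ| / √(L² − r² sin²θ) = 0.0186·210.6·0.24023/0.059104 = 15.922 rad/s.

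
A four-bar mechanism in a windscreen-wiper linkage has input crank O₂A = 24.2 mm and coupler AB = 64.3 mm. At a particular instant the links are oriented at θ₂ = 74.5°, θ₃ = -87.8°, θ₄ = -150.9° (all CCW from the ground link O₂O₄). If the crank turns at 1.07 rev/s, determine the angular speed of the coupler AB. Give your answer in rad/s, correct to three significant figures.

ω₂ = 6.723 rad/s (from 1.07 rev/s).
Differentiating the loop-closure r₂e^{iθ₂}+r₃e^{iθ₃}=r₁+r₄e^{iθ₄} gives r₂ω₂e^{iθ₂}+r₃ω₃e^{iθ₃}=r₄ω₄e^{iθ₄}.
Eliminating the other unknown: ω₃ = r₂ω₂ sin(θ₄−θ₂) / [r₃ sin(θ₃−θ₄)].
Numerator sine = +0.71203; denominator sine = +0.89180.
Result = 0.0242·6.723·(+0.71203) / (0.0643·(+0.89180)) = +2.0202 rad/s; magnitude 2.0202 rad/s.

2.02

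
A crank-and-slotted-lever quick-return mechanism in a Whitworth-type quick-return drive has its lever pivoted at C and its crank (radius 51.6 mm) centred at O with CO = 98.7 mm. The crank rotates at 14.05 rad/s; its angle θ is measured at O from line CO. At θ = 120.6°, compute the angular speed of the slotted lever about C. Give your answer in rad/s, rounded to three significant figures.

0.136

ω = 14.05 rad/s
Crank pin A relative to C: A = (d + r cosθ, r sinθ); lever angle φ = atan2(r sinθ, d + r cosθ).
Differentiating tanφ: φ̇ = rω(d cosθ + r)/(d² + r² + 2dr cosθ).
d² + r² + 2dr cosθ = |CA|² = 0.00721924 m²;  d cosθ + r = +0.0013576 m.
|ω_lever| = |0.0516·14.05·+0.0013576| / 0.00721924 = 0.13634 rad/s.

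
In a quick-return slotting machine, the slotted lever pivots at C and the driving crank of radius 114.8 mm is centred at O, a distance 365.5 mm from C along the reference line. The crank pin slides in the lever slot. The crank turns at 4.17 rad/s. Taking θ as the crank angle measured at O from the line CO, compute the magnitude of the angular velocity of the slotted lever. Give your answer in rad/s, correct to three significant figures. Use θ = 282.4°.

0.561

ω = 4.17 rad/s
Crank pin A relative to C: A = (d + r cosθ, r sinθ); lever angle φ = atan2(r sinθ, d + r cosθ).
Differentiating tanφ: φ̇ = rω(d cosθ + r)/(d² + r² + 2dr cosθ).
d² + r² + 2dr cosθ = |CA|² = 0.16479 m²;  d cosθ + r = +0.19329 m.
|ω_lever| = |0.1148·4.17·+0.19329| / 0.16479 = 0.5615 rad/s.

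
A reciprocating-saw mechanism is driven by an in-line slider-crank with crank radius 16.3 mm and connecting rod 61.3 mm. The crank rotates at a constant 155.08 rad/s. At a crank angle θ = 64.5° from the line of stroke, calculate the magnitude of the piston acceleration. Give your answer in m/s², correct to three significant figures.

ω = 155.1 rad/s
x(θ) = r cosθ + √(L² − r² sin²θ); with ω constant, a = ω²·d²x/dθ².
d²x/dθ² = −r cosθ − r²(cos2θ)/√u − r⁴ sin²2θ/(4u^{3/2}),  u = L² − r² sin²θ = 0.00354124 m².
Substituting r = 0.0163 m, L = 0.0613 m, θ = 64.5°: d²x/dθ² = -0.0042581 m.
a = ω²·d²x/dθ² = (155.1)²·(-0.0042581) = -102.41 m/s²;  |a| = 102.41 m/s².

102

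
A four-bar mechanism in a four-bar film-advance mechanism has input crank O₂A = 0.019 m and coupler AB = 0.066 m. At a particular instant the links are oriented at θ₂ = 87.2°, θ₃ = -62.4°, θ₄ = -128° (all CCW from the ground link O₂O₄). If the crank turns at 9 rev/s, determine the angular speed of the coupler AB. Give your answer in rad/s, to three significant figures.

ω₂ = 56.55 rad/s (from 9 rev/s).
Differentiating the loop-closure r₂e^{iθ₂}+r₃e^{iθ₃}=r₁+r₄e^{iθ₄} gives r₂ω₂e^{iθ₂}+r₃ω₃e^{iθ₃}=r₄ω₄e^{iθ₄}.
Eliminating the other unknown: ω₃ = r₂ω₂ sin(θ₄−θ₂) / [r₃ sin(θ₃−θ₄)].
Numerator sine = +0.57643; denominator sine = +0.91068.
Result = 0.019·56.55·(+0.57643) / (0.066·(+0.91068)) = +10.304 rad/s; magnitude 10.304 rad/s.

10.3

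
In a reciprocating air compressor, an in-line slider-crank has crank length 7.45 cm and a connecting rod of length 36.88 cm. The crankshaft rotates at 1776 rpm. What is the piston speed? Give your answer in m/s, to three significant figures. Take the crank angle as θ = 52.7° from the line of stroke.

ω = 2π·1776/60 = 186 rad/s
For an in-line slider-crank, x = r cosθ + √(L² − r² sin²θ), so v = −rω sinθ·[1 + r cosθ/√(L² − r² sin²θ)].
With r = 0.0745 m, L = 0.3688 m, θ = 52.7°: √(L² − r² sin²θ) = 0.36401 m.
v = −0.0745·186·0.79547·[1 + 0.0745·0.60599/0.36401] = -12.389 m/s.
|v| = 12.389 m/s.

12.4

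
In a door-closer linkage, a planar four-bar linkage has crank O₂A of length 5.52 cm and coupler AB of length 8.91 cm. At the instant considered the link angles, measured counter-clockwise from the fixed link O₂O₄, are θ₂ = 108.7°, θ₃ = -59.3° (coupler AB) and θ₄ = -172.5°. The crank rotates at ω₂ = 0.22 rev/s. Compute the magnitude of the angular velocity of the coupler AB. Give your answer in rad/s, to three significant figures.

ω₂ = 1.382 rad/s (from 0.22 rev/s).
Differentiating the loop-closure r₂e^{iθ₂}+r₃e^{iθ₃}=r₁+r₄e^{iθ₄} gives r₂ω₂e^{iθ₂}+r₃ω₃e^{iθ₃}=r₄ω₄e^{iθ₄}.
Eliminating the other unknown: ω₃ = r₂ω₂ sin(θ₄−θ₂) / [r₃ sin(θ₃−θ₄)].
Numerator sine = +0.98096; denominator sine = +0.91914.
Result = 0.0552·1.382·(+0.98096) / (0.0891·(+0.91914)) = +0.91397 rad/s; magnitude 0.91397 rad/s.

0.914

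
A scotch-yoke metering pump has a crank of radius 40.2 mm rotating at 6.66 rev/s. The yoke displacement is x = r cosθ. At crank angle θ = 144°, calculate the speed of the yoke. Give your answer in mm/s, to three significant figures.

ω = 41.85 rad/s (from 6.66 rev/s).
x = r cosθ ⇒ ẋ = −rω sinθ.
|v| = rω|sinθ| = 0.0402·41.85·|sin 144°| = 0.98878 m/s = 988.78 mm/s.

989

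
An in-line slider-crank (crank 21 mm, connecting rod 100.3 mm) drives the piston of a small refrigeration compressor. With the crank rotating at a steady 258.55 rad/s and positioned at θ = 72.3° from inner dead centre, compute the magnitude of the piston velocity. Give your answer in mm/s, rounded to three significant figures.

ω = 258.6 rad/s
For an in-line slider-crank, x = r cosθ + √(L² − r² sin²θ), so v = −rω sinθ·[1 + r cosθ/√(L² − r² sin²θ)].
With r = 0.021 m, L = 0.1003 m, θ = 72.3°: √(L² − r² sin²θ) = 0.098285 m.
v = −0.021·258.6·0.95266·[1 + 0.021·0.30403/0.098285] = -5.5085 m/s.
|v| = 5.5085 m/s = 5508.5 mm/s.

5510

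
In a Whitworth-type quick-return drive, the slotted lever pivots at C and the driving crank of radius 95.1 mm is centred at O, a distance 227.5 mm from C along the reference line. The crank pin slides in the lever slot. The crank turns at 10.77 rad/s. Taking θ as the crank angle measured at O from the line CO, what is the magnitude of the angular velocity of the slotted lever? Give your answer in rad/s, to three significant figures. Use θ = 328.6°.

ω = 10.77 rad/s
Crank pin A relative to C: A = (d + r cosθ, r sinθ); lever angle φ = atan2(r sinθ, d + r cosθ).
Differentiating tanφ: φ̇ = rω(d cosθ + r)/(d² + r² + 2dr cosθ).
d² + r² + 2dr cosθ = |CA|² = 0.0977338 m²;  d cosθ + r = +0.28928 m.
|ω_lever| = |0.0951·10.77·+0.28928| / 0.0977338 = 3.0316 rad/s.

3.03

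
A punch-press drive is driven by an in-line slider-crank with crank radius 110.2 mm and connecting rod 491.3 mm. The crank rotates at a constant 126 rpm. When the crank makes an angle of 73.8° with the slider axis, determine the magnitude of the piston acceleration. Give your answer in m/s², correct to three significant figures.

1.65

ω = 2π·126/60 = 13.19 rad/s
x(θ) = r cosθ + √(L² − r² sin²θ); with ω constant, a = ω²·d²x/dθ².
d²x/dθ² = −r cosθ − r²(cos2θ)/√u − r⁴ sin²2θ/(4u^{3/2}),  u = L² − r² sin²θ = 0.230177 m².
Substituting r = 0.1102 m, L = 0.4913 m, θ = 73.8°: d²x/dθ² = -0.0094688 m.
a = ω²·d²x/dθ² = (13.19)²·(-0.0094688) = -1.6485 m/s²;  |a| = 1.6485 m/s².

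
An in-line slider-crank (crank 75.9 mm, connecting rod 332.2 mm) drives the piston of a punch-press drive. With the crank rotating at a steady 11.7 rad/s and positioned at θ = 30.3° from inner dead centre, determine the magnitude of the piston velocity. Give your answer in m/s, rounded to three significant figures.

0.537

ω = 11.7 rad/s
For an in-line slider-crank, x = r cosθ + √(L² − r² sin²θ), so v = −rω sinθ·[1 + r cosθ/√(L² − r² sin²θ)].
With r = 0.0759 m, L = 0.3322 m, θ = 30.3°: √(L² − r² sin²θ) = 0.32999 m.
v = −0.0759·11.7·0.50453·[1 + 0.0759·0.86340/0.32999] = -0.53701 m/s.
|v| = 0.53701 m/s.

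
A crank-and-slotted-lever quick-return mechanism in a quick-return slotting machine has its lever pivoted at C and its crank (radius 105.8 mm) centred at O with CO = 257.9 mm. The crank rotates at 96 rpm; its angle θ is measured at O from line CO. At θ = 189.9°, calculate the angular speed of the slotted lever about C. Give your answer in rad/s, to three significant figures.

ω = 10.05 rad/s (from 96 rpm).
Crank pin A relative to C: A = (d + r cosθ, r sinθ); lever angle φ = atan2(r sinθ, d + r cosθ).
Differentiating tanφ: φ̇ = rω(d cosθ + r)/(d² + r² + 2dr cosθ).
d² + r² + 2dr cosθ = |CA|² = 0.023947 m²;  d cosθ + r = -0.14826 m.
|ω_lever| = |0.1058·10.05·-0.14826| / 0.023947 = 6.585 rad/s.

6.59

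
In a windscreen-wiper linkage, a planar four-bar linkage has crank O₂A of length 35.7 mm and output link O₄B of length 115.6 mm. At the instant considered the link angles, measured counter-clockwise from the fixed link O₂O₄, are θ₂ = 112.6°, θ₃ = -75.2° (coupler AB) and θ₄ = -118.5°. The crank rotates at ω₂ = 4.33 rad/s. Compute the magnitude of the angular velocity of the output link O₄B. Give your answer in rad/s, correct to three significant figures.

0.265

ω₂ = 4.33 rad/s
Differentiating the loop-closure r₂e^{iθ₂}+r₃e^{iθ₃}=r₁+r₄e^{iθ₄} gives r₂ω₂e^{iθ₂}+r₃ω₃e^{iθ₃}=r₄ω₄e^{iθ₄}.
Eliminating the other unknown: ω₄ = r₂ω₂ sin(θ₂−θ₃) / [r₄ sin(θ₄−θ₃)].
Numerator sine = -0.13572; denominator sine = -0.68582.
Result = 0.0357·4.33·(-0.13572) / (0.1156·(-0.68582)) = +0.26462 rad/s; magnitude 0.26462 rad/s.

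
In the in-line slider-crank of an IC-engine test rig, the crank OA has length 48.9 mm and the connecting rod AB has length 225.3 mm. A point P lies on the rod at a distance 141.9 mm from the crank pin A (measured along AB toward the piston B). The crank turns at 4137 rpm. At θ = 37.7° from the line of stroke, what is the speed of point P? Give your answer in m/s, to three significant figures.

15.7

ω = 433.2 rad/s.  Crank-pin speed |V_A| = rω = 21.185 m/s, perpendicular to OA.
Rod angle: sinφ = −(r/L) sinθ ⇒ φ = -7.627°; ω_rod = −rω cosθ/√(L²−r²sin²θ) = -75.062 rad/s.
V_P = V_A + ω_rod × AP, with AP = 0.1419 m along the rod.
Components: V_Px = −rω sinθ − a·ω_rod·sinφ = -14.369 m/s;  V_Py = rω cosθ + a·ω_rod·cosφ = +6.2048 m/s.
|V_P| = √(V_Px² + V_Py²) = 15.651 m/s.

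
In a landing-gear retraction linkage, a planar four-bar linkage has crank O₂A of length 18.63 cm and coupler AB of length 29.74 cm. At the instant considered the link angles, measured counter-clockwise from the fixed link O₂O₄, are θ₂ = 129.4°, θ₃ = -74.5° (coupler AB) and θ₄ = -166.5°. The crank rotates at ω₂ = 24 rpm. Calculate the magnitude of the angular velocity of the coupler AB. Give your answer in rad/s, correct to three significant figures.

1.42

ω₂ = 2.513 rad/s (from 24 rpm).
Differentiating the loop-closure r₂e^{iθ₂}+r₃e^{iθ₃}=r₁+r₄e^{iθ₄} gives r₂ω₂e^{iθ₂}+r₃ω₃e^{iθ₃}=r₄ω₄e^{iθ₄}.
Eliminating the other unknown: ω₃ = r₂ω₂ sin(θ₄−θ₂) / [r₃ sin(θ₃−θ₄)].
Numerator sine = +0.89956; denominator sine = +0.99939.
Result = 0.1863·2.513·(+0.89956) / (0.2974·(+0.99939)) = +1.4171 rad/s; magnitude 1.4171 rad/s.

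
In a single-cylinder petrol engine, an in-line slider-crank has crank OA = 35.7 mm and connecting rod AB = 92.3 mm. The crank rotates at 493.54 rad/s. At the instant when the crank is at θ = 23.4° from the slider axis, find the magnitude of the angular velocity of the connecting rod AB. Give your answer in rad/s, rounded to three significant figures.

ω = 493.5 rad/s
The rod makes angle φ with the slider axis where L sinφ = r sinθ; differentiating, L cosφ·φ̇ = r ω cosθ.
L cosφ = √(L² − r² sin²θ) = 0.091205 m.
|ω_rod| = r ω |cosθ| / √(L² − r² sin²θ) = 0.0357·493.5·0.91775/0.091205 = 177.3 rad/s.

177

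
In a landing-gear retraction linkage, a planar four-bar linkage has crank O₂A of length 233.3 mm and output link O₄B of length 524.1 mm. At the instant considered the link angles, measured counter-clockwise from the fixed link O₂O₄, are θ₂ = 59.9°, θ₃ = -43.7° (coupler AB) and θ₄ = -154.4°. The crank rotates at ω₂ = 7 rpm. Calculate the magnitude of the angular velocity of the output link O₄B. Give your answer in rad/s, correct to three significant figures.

0.339

ω₂ = 0.733 rad/s (from 7 rpm).
Differentiating the loop-closure r₂e^{iθ₂}+r₃e^{iθ₃}=r₁+r₄e^{iθ₄} gives r₂ω₂e^{iθ₂}+r₃ω₃e^{iθ₃}=r₄ω₄e^{iθ₄}.
Eliminating the other unknown: ω₄ = r₂ω₂ sin(θ₂−θ₃) / [r₄ sin(θ₄−θ₃)].
Numerator sine = +0.97196; denominator sine = -0.93544.
Result = 0.2333·0.733·(+0.97196) / (0.5241·(-0.93544)) = -0.33905 rad/s; magnitude 0.33905 rad/s.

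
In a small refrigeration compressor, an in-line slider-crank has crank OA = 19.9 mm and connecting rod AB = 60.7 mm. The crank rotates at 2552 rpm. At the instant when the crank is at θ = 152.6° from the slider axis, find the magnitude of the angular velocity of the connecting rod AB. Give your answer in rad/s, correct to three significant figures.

ω = 267.2 rad/s (converted from 2552 rpm).
The rod makes angle φ with the slider axis where L sinφ = r sinθ; differentiating, L cosφ·φ̇ = r ω cosθ.
L cosφ = √(L² − r² sin²θ) = 0.060005 m.
|ω_rod| = r ω |cosθ| / √(L² − r² sin²θ) = 0.0199·267.2·0.88782/0.060005 = 78.686 rad/s.

78.7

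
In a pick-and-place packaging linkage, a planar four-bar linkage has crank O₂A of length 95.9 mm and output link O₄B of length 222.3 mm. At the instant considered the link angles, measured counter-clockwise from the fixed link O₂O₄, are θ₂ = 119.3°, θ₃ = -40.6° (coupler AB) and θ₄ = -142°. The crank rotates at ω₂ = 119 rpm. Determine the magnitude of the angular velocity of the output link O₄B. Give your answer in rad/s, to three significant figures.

ω₂ = 12.46 rad/s (from 119 rpm).
Differentiating the loop-closure r₂e^{iθ₂}+r₃e^{iθ₃}=r₁+r₄e^{iθ₄} gives r₂ω₂e^{iθ₂}+r₃ω₃e^{iθ₃}=r₄ω₄e^{iθ₄}.
Eliminating the other unknown: ω₄ = r₂ω₂ sin(θ₂−θ₃) / [r₄ sin(θ₄−θ₃)].
Numerator sine = +0.34366; denominator sine = -0.98027.
Result = 0.0959·12.46·(+0.34366) / (0.2223·(-0.98027)) = -1.8847 rad/s; magnitude 1.8847 rad/s.

1.88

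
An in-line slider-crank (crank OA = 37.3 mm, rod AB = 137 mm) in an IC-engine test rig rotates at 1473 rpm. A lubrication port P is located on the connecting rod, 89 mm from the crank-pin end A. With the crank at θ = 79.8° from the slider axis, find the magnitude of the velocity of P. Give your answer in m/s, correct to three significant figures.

5.86

ω = 154.3 rad/s.  Crank-pin speed |V_A| = rω = 5.7536 m/s, perpendicular to OA.
Rod angle: sinφ = −(r/L) sinθ ⇒ φ = -15.543°; ω_rod = −rω cosθ/√(L²−r²sin²θ) = -7.7193 rad/s.
V_P = V_A + ω_rod × AP, with AP = 0.089 m along the rod.
Components: V_Px = −rω sinθ − a·ω_rod·sinφ = -5.8468 m/s;  V_Py = rω cosθ + a·ω_rod·cosφ = +0.35698 m/s.
|V_P| = √(V_Px² + V_Py²) = 5.8577 m/s.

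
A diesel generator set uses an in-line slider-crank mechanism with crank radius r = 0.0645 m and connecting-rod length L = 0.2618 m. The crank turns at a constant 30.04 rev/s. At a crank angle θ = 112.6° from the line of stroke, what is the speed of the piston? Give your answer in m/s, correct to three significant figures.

ω = 2π·30 = 188.7 rad/s
For an in-line slider-crank, x = r cosθ + √(L² − r² sin²θ), so v = −rω sinθ·[1 + r cosθ/√(L² − r² sin²θ)].
With r = 0.0645 m, L = 0.2618 m, θ = 112.6°: √(L² − r² sin²θ) = 0.25494 m.
v = −0.0645·188.7·0.92321·[1 + 0.0645·-0.38430/0.25494] = -10.147 m/s.
|v| = 10.147 m/s.

10.1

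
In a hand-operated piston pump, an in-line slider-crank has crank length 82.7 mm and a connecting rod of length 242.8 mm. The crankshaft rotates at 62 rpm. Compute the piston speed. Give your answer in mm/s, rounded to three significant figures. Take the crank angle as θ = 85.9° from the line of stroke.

549

ω = 2π·62/60 = 6.493 rad/s
For an in-line slider-crank, x = r cosθ + √(L² − r² sin²θ), so v = −rω sinθ·[1 + r cosθ/√(L² − r² sin²θ)].
With r = 0.0827 m, L = 0.2428 m, θ = 85.9°: √(L² − r² sin²θ) = 0.22836 m.
v = −0.0827·6.493·0.99744·[1 + 0.0827·0.07150/0.22836] = -0.54943 m/s.
|v| = 0.54943 m/s = 549.43 mm/s.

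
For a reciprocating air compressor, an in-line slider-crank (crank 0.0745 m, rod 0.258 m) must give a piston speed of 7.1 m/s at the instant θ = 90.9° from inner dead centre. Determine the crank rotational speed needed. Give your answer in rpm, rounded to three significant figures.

For an in-line slider-crank, |v_piston| = rω|sinθ|·[1 + r cosθ/√(L² − r² sin²θ)].
With r = 0.0745 m, L = 0.258 m, θ = 90.9°: the bracketed kinematic factor |dx/dθ| = 0.074138 m.
ω = v/|dx/dθ| = 7.1/0.074138 = 95.767 rad/s.
N = 60ω/(2π) = 914.51 rpm.

915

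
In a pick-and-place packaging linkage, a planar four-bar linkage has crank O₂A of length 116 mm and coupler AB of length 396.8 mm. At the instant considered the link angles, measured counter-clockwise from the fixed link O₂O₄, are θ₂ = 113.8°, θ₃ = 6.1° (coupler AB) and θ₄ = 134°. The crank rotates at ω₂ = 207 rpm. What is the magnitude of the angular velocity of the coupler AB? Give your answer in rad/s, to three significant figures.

ω₂ = 21.68 rad/s (from 207 rpm).
Differentiating the loop-closure r₂e^{iθ₂}+r₃e^{iθ₃}=r₁+r₄e^{iθ₄} gives r₂ω₂e^{iθ₂}+r₃ω₃e^{iθ₃}=r₄ω₄e^{iθ₄}.
Eliminating the other unknown: ω₃ = r₂ω₂ sin(θ₄−θ₂) / [r₃ sin(θ₃−θ₄)].
Numerator sine = +0.34530; denominator sine = -0.78908.
Result = 0.116·21.68·(+0.34530) / (0.3968·(-0.78908)) = -2.773 rad/s; magnitude 2.773 rad/s.

2.77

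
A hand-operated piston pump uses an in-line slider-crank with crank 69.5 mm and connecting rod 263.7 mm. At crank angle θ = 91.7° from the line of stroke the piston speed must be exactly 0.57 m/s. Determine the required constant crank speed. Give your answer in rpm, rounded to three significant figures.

79.0

For an in-line slider-crank, |v_piston| = rω|sinθ|·[1 + r cosθ/√(L² − r² sin²θ)].
With r = 0.0695 m, L = 0.2637 m, θ = 91.7°: the bracketed kinematic factor |dx/dθ| = 0.068906 m.
ω = v/|dx/dθ| = 0.57/0.068906 = 8.2721 rad/s.
N = 60ω/(2π) = 78.993 rpm.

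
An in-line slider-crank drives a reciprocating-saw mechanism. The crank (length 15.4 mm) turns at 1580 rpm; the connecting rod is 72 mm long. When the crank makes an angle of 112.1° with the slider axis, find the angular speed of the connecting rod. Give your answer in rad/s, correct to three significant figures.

13.6

ω = 165.5 rad/s (converted from 1580 rpm).
The rod makes angle φ with the slider axis where L sinφ = r sinθ; differentiating, L cosφ·φ̇ = r ω cosθ.
L cosφ = √(L² − r² sin²θ) = 0.070572 m.
|ω_rod| = r ω |cosθ| / √(L² − r² sin²θ) = 0.0154·165.5·0.37622/0.070572 = 13.584 rad/s.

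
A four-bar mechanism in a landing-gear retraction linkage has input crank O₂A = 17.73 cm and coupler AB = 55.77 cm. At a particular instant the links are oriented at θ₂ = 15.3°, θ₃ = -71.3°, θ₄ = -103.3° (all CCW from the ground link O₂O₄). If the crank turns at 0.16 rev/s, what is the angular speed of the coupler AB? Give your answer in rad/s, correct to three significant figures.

0.530

ω₂ = 1.005 rad/s (from 0.16 rev/s).
Differentiating the loop-closure r₂e^{iθ₂}+r₃e^{iθ₃}=r₁+r₄e^{iθ₄} gives r₂ω₂e^{iθ₂}+r₃ω₃e^{iθ₃}=r₄ω₄e^{iθ₄}.
Eliminating the other unknown: ω₃ = r₂ω₂ sin(θ₄−θ₂) / [r₃ sin(θ₃−θ₄)].
Numerator sine = -0.87798; denominator sine = +0.52992.
Result = 0.1773·1.005·(-0.87798) / (0.5577·(+0.52992)) = -0.52952 rad/s; magnitude 0.52952 rad/s.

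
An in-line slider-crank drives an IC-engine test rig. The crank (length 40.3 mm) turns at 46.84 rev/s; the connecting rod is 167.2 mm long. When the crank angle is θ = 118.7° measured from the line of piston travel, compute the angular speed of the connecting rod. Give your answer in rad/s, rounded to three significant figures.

34.9

ω = 294.3 rad/s (converted from 46.84 rev/s).
The rod makes angle φ with the slider axis where L sinφ = r sinθ; differentiating, L cosφ·φ̇ = r ω cosθ.
L cosφ = √(L² − r² sin²θ) = 0.16342 m.
|ω_rod| = r ω |cosθ| / √(L² − r² sin²θ) = 0.0403·294.3·0.48022/0.16342 = 34.853 rad/s.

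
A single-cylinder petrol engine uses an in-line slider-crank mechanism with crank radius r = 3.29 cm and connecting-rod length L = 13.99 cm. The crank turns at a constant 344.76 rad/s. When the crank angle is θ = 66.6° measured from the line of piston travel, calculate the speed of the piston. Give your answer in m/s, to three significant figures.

ω = 344.8 rad/s
For an in-line slider-crank, x = r cosθ + √(L² − r² sin²θ), so v = −rω sinθ·[1 + r cosθ/√(L² − r² sin²θ)].
With r = 0.0329 m, L = 0.1399 m, θ = 66.6°: √(L² − r² sin²θ) = 0.1366 m.
v = −0.0329·344.8·0.91775·[1 + 0.0329·0.39715/0.1366] = -11.405 m/s.
|v| = 11.405 m/s.

11.4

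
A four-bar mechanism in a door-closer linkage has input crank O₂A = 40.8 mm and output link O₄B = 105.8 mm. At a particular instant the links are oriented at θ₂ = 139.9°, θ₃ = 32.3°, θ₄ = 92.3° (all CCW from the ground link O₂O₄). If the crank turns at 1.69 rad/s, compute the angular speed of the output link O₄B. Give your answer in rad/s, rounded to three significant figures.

0.717

ω₂ = 1.69 rad/s
Differentiating the loop-closure r₂e^{iθ₂}+r₃e^{iθ₃}=r₁+r₄e^{iθ₄} gives r₂ω₂e^{iθ₂}+r₃ω₃e^{iθ₃}=r₄ω₄e^{iθ₄}.
Eliminating the other unknown: ω₄ = r₂ω₂ sin(θ₂−θ₃) / [r₄ sin(θ₄−θ₃)].
Numerator sine = +0.95319; denominator sine = +0.86603.
Result = 0.0408·1.69·(+0.95319) / (0.1058·(+0.86603)) = +0.71732 rad/s; magnitude 0.71732 rad/s.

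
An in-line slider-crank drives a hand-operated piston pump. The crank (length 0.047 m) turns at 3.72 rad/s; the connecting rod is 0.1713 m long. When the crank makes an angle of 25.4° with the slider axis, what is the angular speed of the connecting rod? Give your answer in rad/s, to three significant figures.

0.928

ω = 3.72 rad/s
The rod makes angle φ with the slider axis where L sinφ = r sinθ; differentiating, L cosφ·φ̇ = r ω cosθ.
L cosφ = √(L² − r² sin²θ) = 0.17011 m.
|ω_rod| = r ω |cosθ| / √(L² − r² sin²θ) = 0.047·3.72·0.90334/0.17011 = 0.92846 rad/s.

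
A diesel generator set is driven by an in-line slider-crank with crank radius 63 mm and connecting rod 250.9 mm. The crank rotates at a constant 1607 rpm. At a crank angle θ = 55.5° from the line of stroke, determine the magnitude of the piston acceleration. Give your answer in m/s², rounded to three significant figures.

ω = 2π·1607/60 = 168.3 rad/s
x(θ) = r cosθ + √(L² − r² sin²θ); with ω constant, a = ω²·d²x/dθ².
d²x/dθ² = −r cosθ − r²(cos2θ)/√u − r⁴ sin²2θ/(4u^{3/2}),  u = L² − r² sin²θ = 0.0602551 m².
Substituting r = 0.063 m, L = 0.2509 m, θ = 55.5°: d²x/dθ² = -0.030121 m.
a = ω²·d²x/dθ² = (168.3)²·(-0.030121) = -853.02 m/s²;  |a| = 853.02 m/s².

853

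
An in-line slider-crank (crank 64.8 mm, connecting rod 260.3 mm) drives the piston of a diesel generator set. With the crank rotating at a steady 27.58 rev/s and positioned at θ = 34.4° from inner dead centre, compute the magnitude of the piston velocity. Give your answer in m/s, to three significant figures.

7.66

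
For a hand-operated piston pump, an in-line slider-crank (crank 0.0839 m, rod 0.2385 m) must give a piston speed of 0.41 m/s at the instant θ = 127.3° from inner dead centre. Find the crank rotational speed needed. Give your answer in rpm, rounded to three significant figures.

75.4

For an in-line slider-crank, |v_piston| = rω|sinθ|·[1 + r cosθ/√(L² − r² sin²θ)].
With r = 0.0839 m, L = 0.2385 m, θ = 127.3°: the bracketed kinematic factor |dx/dθ| = 0.051921 m.
ω = v/|dx/dθ| = 0.41/0.051921 = 7.8966 rad/s.
N = 60ω/(2π) = 75.407 rpm.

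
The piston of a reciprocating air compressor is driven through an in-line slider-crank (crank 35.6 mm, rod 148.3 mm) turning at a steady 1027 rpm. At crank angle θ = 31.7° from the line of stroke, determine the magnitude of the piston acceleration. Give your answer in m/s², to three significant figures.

396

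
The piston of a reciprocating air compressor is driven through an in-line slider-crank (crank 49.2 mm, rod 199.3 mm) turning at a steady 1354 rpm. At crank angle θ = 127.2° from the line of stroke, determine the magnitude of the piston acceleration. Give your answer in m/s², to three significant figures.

661

ω = 2π·1354/60 = 141.8 rad/s
x(θ) = r cosθ + √(L² − r² sin²θ); with ω constant, a = ω²·d²x/dθ².
d²x/dθ² = −r cosθ − r²(cos2θ)/√u − r⁴ sin²2θ/(4u^{3/2}),  u = L² − r² sin²θ = 0.0381847 m².
Substituting r = 0.0492 m, L = 0.1993 m, θ = 127.2°: d²x/dθ² = +0.032895 m.
a = ω²·d²x/dθ² = (141.8)²·(+0.032895) = +661.35 m/s²;  |a| = 661.35 m/s².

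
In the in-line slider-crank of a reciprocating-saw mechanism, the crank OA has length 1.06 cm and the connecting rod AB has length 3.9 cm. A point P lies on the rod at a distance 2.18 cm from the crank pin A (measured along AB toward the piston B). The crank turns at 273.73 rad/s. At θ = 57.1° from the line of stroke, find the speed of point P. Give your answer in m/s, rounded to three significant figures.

2.73

ω = 273.7 rad/s.  Crank-pin speed |V_A| = rω = 2.9015 m/s, perpendicular to OA.
Rod angle: sinφ = −(r/L) sinθ ⇒ φ = -13.191°; ω_rod = −rω cosθ/√(L²−r²sin²θ) = -41.507 rad/s.
V_P = V_A + ω_rod × AP, with AP = 0.0218 m along the rod.
Components: V_Px = −rω sinθ − a·ω_rod·sinφ = -2.6427 m/s;  V_Py = rω cosθ + a·ω_rod·cosφ = +0.69507 m/s.
|V_P| = √(V_Px² + V_Py²) = 2.7326 m/s.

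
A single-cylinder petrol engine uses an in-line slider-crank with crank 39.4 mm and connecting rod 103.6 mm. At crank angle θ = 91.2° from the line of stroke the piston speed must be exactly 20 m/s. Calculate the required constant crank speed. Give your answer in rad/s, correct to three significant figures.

For an in-line slider-crank, |v_piston| = rω|sinθ|·[1 + r cosθ/√(L² − r² sin²θ)].
With r = 0.0394 m, L = 0.1036 m, θ = 91.2°: the bracketed kinematic factor |dx/dθ| = 0.039052 m.
ω = v/|dx/dθ| = 20/0.039052 = 512.14 rad/s.

512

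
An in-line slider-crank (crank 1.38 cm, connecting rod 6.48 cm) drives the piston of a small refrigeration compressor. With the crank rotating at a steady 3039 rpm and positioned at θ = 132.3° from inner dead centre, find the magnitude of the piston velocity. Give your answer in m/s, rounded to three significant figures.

ω = 2π·3039/60 = 318.2 rad/s
For an in-line slider-crank, x = r cosθ + √(L² − r² sin²θ), so v = −rω sinθ·[1 + r cosθ/√(L² − r² sin²θ)].
With r = 0.0138 m, L = 0.0648 m, θ = 132.3°: √(L² − r² sin²θ) = 0.063991 m.
v = −0.0138·318.2·0.73963·[1 + 0.0138·-0.67301/0.063991] = -2.7768 m/s.
|v| = 2.7768 m/s.

2.78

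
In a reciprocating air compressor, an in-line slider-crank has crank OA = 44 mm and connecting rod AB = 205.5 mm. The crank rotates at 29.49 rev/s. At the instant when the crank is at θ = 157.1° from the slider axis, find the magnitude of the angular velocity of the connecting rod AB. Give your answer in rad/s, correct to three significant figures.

36.7

ω = 185.3 rad/s (converted from 29.49 rev/s).
The rod makes angle φ with the slider axis where L sinφ = r sinθ; differentiating, L cosφ·φ̇ = r ω cosθ.
L cosφ = √(L² − r² sin²θ) = 0.20479 m.
|ω_rod| = r ω |cosθ| / √(L² − r² sin²θ) = 0.044·185.3·0.92119/0.20479 = 36.674 rad/s.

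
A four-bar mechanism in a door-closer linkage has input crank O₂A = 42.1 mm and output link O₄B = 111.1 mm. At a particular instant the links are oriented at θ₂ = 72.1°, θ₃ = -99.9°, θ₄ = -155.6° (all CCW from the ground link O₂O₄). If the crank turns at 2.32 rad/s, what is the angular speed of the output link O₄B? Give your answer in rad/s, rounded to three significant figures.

0.148

ω₂ = 2.32 rad/s
Differentiating the loop-closure r₂e^{iθ₂}+r₃e^{iθ₃}=r₁+r₄e^{iθ₄} gives r₂ω₂e^{iθ₂}+r₃ω₃e^{iθ₃}=r₄ω₄e^{iθ₄}.
Eliminating the other unknown: ω₄ = r₂ω₂ sin(θ₂−θ₃) / [r₄ sin(θ₄−θ₃)].
Numerator sine = +0.13917; denominator sine = -0.82610.
Result = 0.0421·2.32·(+0.13917) / (0.1111·(-0.82610)) = -0.14811 rad/s; magnitude 0.14811 rad/s.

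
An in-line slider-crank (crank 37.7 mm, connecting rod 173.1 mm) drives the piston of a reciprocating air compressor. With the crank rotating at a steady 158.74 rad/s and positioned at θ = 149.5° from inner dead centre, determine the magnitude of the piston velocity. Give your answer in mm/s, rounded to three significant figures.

2460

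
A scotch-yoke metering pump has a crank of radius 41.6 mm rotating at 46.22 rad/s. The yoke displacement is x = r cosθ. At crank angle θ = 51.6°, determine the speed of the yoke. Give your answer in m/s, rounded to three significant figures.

1.51

ω = 46.22 rad/s
x = r cosθ ⇒ ẋ = −rω sinθ.
|v| = rω|sinθ| = 0.0416·46.22·|sin 51.6°| = 1.5068 m/s.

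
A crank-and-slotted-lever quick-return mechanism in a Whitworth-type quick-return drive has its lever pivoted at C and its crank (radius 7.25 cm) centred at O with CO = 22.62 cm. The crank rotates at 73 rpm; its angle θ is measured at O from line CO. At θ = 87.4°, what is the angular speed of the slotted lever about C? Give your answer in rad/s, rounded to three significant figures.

ω = 7.645 rad/s (from 73 rpm).
Crank pin A relative to C: A = (d + r cosθ, r sinθ); lever angle φ = atan2(r sinθ, d + r cosθ).
Differentiating tanφ: φ̇ = rω(d cosθ + r)/(d² + r² + 2dr cosθ).
d² + r² + 2dr cosθ = |CA|² = 0.0579106 m²;  d cosθ + r = +0.082761 m.
|ω_lever| = |0.0725·7.645·+0.082761| / 0.0579106 = 0.79206 rad/s.

0.792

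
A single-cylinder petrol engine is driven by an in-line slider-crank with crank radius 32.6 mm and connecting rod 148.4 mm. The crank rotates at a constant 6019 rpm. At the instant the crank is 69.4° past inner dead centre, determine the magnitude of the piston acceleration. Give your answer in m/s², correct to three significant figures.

2390

ω = 2π·6019/60 = 630.3 rad/s
x(θ) = r cosθ + √(L² − r² sin²θ); with ω constant, a = ω²·d²x/dθ².
d²x/dθ² = −r cosθ − r²(cos2θ)/√u − r⁴ sin²2θ/(4u^{3/2}),  u = L² − r² sin²θ = 0.0210914 m².
Substituting r = 0.0326 m, L = 0.1484 m, θ = 69.4°: d²x/dθ² = -0.006004 m.
a = ω²·d²x/dθ² = (630.3)²·(-0.006004) = -2385.3 m/s²;  |a| = 2385.3 m/s².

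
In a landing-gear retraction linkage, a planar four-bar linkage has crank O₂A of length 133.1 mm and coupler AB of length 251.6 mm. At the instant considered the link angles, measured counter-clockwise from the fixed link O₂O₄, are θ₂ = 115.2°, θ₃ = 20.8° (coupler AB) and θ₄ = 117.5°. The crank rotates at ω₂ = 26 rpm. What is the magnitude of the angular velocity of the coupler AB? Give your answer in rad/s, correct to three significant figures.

ω₂ = 2.723 rad/s (from 26 rpm).
Differentiating the loop-closure r₂e^{iθ₂}+r₃e^{iθ₃}=r₁+r₄e^{iθ₄} gives r₂ω₂e^{iθ₂}+r₃ω₃e^{iθ₃}=r₄ω₄e^{iθ₄}.
Eliminating the other unknown: ω₃ = r₂ω₂ sin(θ₄−θ₂) / [r₃ sin(θ₃−θ₄)].
Numerator sine = +0.04013; denominator sine = -0.99317.
Result = 0.1331·2.723·(+0.04013) / (0.2516·(-0.99317)) = -0.058201 rad/s; magnitude 0.058201 rad/s.

0.0582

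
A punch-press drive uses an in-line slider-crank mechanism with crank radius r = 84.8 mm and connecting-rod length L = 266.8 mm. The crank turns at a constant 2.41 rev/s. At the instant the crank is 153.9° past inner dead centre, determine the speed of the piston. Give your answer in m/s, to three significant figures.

ω = 2π·2.41 = 15.14 rad/s
For an in-line slider-crank, x = r cosθ + √(L² − r² sin²θ), so v = −rω sinθ·[1 + r cosθ/√(L² − r² sin²θ)].
With r = 0.0848 m, L = 0.2668 m, θ = 153.9°: √(L² − r² sin²θ) = 0.26418 m.
v = −0.0848·15.14·0.43994·[1 + 0.0848·-0.89803/0.26418] = -0.40207 m/s.
|v| = 0.40207 m/s.

0.402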